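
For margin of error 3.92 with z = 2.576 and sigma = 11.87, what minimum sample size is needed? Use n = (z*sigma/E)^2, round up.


z*sigma/E = 2.576 * 11.87 / 3.92 = 27301/3500 ≈ 7.800286
(z*sigma/E)^2 ≈ 60.844457
round up: n = 61

61


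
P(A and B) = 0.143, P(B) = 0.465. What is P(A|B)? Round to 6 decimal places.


P(A|B) = P(A and B) / P(B) = 0.143 / 0.465 = 143/465 ≈ 0.30752688

0.307527


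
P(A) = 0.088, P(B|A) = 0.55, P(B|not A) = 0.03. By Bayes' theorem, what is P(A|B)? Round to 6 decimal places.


P(A|B) = P(B|A)*P(A) / P(B), P(B) = P(B|A)*P(A) + P(B|not A)*P(not A)
P(B|A)*P(A) = 0.55 * 0.088 = 0.0484
P(B|not A)*P(not A) = 0.03 * 0.912 = 0.02736
P(B) = 0.0484 + 0.02736 = 0.07576
P(A|B) = 0.0484 / 0.07576 = 605/947 ≈ 0.63885956

0.638860


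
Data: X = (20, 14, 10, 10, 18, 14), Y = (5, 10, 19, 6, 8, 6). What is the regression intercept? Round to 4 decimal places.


a = ybar - b*xbar, where b = sum((xi-xbar)(yi-ybar)) / sum((xi-xbar)^2)
n = 6, xbar = 86/6 = 43/3 ≈ 14.333333, ybar = 54/6 = 9
Sxy = sum((xi-xbar)(yi-ybar)) = -56
Sxx = sum((xi-xbar)^2) = 250/3 ≈ 83.333333
b = Sxy / Sxx = -0.672
a = 9 - (-0.672) * 14.333333 = 18.632

18.6320


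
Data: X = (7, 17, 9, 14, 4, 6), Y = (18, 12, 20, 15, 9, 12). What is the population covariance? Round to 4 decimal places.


Cov = (1/n)*sum((xi-xbar)(yi-ybar))
n = 6, xbar = 57/6 = 9.5, ybar = 86/6 = 43/3 ≈ 14.333333
sum((xi-xbar)(yi-ybar)) = 11
Cov = 11 / 6 = 11/6 ≈ 1.833333

1.8333


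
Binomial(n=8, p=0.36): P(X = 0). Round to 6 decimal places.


P = C(n,k) * p^k * (1-p)^(n-k)
C(8,0) = 1
p^k = 0.36^0 = 1
(1-p)^(n-k) = 0.64^8 ≈ 0.02814750
P = 1 * 1 * 0.02814750 ≈ 0.028147

0.028147


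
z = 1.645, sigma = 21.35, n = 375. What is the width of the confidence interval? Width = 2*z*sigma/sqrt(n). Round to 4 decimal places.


width = 2*z*sigma/sqrt(n)
2*z*sigma = 2 * 1.645 * 21.35 = 70.2415
sqrt(375) ≈ 19.364917
width = 70.2415 / 19.364917 ≈ 3.627255

3.6273


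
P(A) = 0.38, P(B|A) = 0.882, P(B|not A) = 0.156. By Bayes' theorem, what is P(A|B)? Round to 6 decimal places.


P(A|B) = P(B|A)*P(A) / P(B), P(B) = P(B|A)*P(A) + P(B|not A)*P(not A)
P(B|A)*P(A) = 0.882 * 0.38 = 0.33516
P(B|not A)*P(not A) = 0.156 * 0.62 = 0.09672
P(B) = 0.33516 + 0.09672 = 0.43188
P(A|B) = 0.33516 / 0.43188 = 2793/3599 ≈ 0.77604890

0.776049


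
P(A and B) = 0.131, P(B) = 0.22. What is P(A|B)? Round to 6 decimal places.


P(A|B) = P(A and B) / P(B) = 0.131 / 0.22 = 131/220 ≈ 0.59545455

0.595455


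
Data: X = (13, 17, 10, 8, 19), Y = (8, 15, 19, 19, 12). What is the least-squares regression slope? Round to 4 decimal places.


b = sum((xi-xbar)(yi-ybar)) / sum((xi-xbar)^2)
n = 5, xbar = 67/5 = 13.4, ybar = 73/5 = 14.6
Sxy = sum((xi-xbar)(yi-ybar)) = -49.2
Sxx = sum((xi-xbar)^2) = 85.2
b = Sxy / Sxx = -41/71 ≈ -0.577465

-0.5775


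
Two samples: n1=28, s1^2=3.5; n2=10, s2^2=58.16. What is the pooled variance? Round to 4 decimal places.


sp^2 = ((n1-1)*s1^2 + (n2-1)*s2^2)/(n1+n2-2)
(n1-1)*s1^2 = 27 * 3.5 = 94.5
(n2-1)*s2^2 = 9 * 58.16 = 523.44
numerator = 94.5 + 523.44 = 617.94
n1+n2-2 = 36
sp^2 = 617.94 / 36 = 17.165

17.1650


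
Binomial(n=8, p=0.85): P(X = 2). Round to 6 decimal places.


P = C(n,k) * p^k * (1-p)^(n-k)
C(8,2) = 28
p^k = 0.85^2 = 0.7225
(1-p)^(n-k) = 0.15^6 ≈ 0.00001139063
P = 28 * 0.7225 * 0.00001139063 ≈ 0.000230

0.000230


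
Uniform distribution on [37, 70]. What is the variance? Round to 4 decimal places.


Var = (b-a)^2 / 12
(b-a)^2 = (70 - 37)^2 = 1089
Var = 1089/12 = 90.75

90.7500


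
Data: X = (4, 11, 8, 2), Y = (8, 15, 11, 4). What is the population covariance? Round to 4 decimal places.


Cov = (1/n)*sum((xi-xbar)(yi-ybar))
n = 4, xbar = 25/4 = 6.25, ybar = 38/4 = 9.5
sum((xi-xbar)(yi-ybar)) = 55.5
Cov = 55.5 / 4 = 13.875

13.8750


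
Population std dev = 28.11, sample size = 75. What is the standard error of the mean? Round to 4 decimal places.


SE = sigma / sqrt(n)
sqrt(75) ≈ 8.660254
SE = 28.11 / 8.660254 ≈ 3.245863

3.2459


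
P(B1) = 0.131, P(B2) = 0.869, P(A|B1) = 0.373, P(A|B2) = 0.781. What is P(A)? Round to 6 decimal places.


P(A) = P(A|B1)*P(B1) + P(A|B2)*P(B2)
P(A|B1)*P(B1) = 0.373 * 0.131 = 0.048863
P(A|B2)*P(B2) = 0.781 * 0.869 = 0.678689
P(A) = 0.048863 + 0.678689 = 0.727552

0.727552


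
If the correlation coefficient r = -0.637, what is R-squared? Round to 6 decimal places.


R^2 = r^2 = (-0.637)^2 = 0.405769

0.405769


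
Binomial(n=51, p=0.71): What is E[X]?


E[X] = n*p = 51 * 0.71 = 36.21

36.21


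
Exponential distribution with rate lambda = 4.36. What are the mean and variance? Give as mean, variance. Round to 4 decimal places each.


mean = 1/lam, var = 1/lam^2
mean = 1 / 4.36 = 25/109 ≈ 0.229358
lam^2 = 4.36^2 = 19.0096
var = 1 / 19.0096 ≈ 0.052605

0.2294, 0.0526


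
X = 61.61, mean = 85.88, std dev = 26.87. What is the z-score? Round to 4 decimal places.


z = (X - mu) / sigma
X - mu = 61.61 - 85.88 = -24.27
z = -24.27 / 26.87 = -2427/2687 ≈ -0.903238

-0.9032


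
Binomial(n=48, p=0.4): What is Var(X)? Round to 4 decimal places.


Var = n*p*(1-p) = 48 * 0.4 * 0.6 = 11.52

11.5200


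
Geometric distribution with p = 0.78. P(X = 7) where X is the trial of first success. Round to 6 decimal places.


P = (1-p)^(k-1) * p
(1-p)^(k-1) = 0.22^6 ≈ 0.0001133799
P = 0.0001133799 * 0.78 ≈ 0.00008843633

0.000088


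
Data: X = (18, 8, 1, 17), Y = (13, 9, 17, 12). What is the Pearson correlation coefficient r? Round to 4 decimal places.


r = sum((xi-xbar)(yi-ybar)) / sqrt(sum((xi-xbar)^2) * sum((yi-ybar)^2))
n = 4, xbar = 44/4 = 11, ybar = 51/4 = 12.75
Sxy = sum((xi-xbar)(yi-ybar)) = -34
Sxx = sum((xi-xbar)^2) = 194
Syy = sum((yi-ybar)^2) = 32.75
sqrt(Sxx*Syy) ≈ 79.708845
r = Sxy / sqrt(Sxx*Syy) = -34 / 79.708845 ≈ -0.426552

-0.4266


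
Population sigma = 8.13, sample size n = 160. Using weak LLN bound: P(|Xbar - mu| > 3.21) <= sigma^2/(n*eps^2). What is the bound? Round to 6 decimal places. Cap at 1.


bound = min(1, sigma^2/(n*eps^2))
sigma^2 = 8.13^2 = 66.0969
n*eps^2 = 160 * 3.21^2 = 160 * 10.3041 = 1648.656
sigma^2/(n*eps^2) = 66.0969 / 1648.656 ≈ 0.04009138

0.040091


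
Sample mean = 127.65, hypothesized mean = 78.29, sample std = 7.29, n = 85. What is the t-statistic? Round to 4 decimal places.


t = (xbar - mu0) / (s/sqrt(n))
xbar - mu0 = 127.65 - 78.29 = 49.36
sqrt(85) ≈ 9.21954446
s/sqrt(n) = 7.29 / 9.21954446 ≈ 0.79071152
t = 49.36 / 0.79071152 ≈ 62.424789

62.4248


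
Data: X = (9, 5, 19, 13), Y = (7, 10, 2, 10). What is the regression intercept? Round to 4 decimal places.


a = ybar - b*xbar, where b = sum((xi-xbar)(yi-ybar)) / sum((xi-xbar)^2)
n = 4, xbar = 46/4 = 11.5, ybar = 29/4 = 7.25
Sxy = sum((xi-xbar)(yi-ybar)) = -52.5
Sxx = sum((xi-xbar)^2) = 107
b = Sxy / Sxx = -105/214 ≈ -0.490654
a = 7.25 - (-0.490654) * 11.5 = 2759/214 ≈ 12.892523

12.8925


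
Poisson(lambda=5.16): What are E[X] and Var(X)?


E[X] = Var(X) = lambda = 5.16

5.16, 5.16


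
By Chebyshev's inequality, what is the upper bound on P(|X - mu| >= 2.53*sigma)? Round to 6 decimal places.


P <= 1/k^2
k^2 = 2.53^2 = 6.4009
1/k^2 = 1 / 6.4009 ≈ 0.15622803

0.156228


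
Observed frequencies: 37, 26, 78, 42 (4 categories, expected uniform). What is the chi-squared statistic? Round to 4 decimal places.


chi2 = sum((O-E)^2/E), E = total/4
total = 183, E = 183/4 = 45.75
(37 - 45.75)^2 / 45.75 = 76.5625 / 45.75 = 1225/732 ≈ 1.673497
(26 - 45.75)^2 / 45.75 = 390.0625 / 45.75 = 6241/732 ≈ 8.525956
(78 - 45.75)^2 / 45.75 = 1040.0625 / 45.75 = 5547/244 ≈ 22.733607
(42 - 45.75)^2 / 45.75 = 14.0625 / 45.75 = 75/244 ≈ 0.307377
chi2 = 6083/183 ≈ 33.240437

33.2404


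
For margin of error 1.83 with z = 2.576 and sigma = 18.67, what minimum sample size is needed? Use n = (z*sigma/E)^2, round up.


z*sigma/E = 2.576 * 18.67 / 1.83 ≈ 26.280831
(z*sigma/E)^2 ≈ 690.682057
round up: n = 691

691


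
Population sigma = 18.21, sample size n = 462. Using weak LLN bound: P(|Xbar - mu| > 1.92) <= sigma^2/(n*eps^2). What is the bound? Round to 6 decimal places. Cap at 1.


bound = min(1, sigma^2/(n*eps^2))
sigma^2 = 18.21^2 = 331.6041
n*eps^2 = 462 * 1.92^2 = 462 * 3.6864 = 1703.1168
sigma^2/(n*eps^2) = 331.6041 / 1703.1168 ≈ 0.19470426

0.194704


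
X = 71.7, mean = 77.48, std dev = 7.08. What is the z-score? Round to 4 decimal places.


z = (X - mu) / sigma
X - mu = 71.7 - 77.48 = -5.78
z = -5.78 / 7.08 = -289/354 ≈ -0.816384

-0.8164


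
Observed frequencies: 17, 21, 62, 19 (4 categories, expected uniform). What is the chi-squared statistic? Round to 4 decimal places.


chi2 = sum((O-E)^2/E), E = total/4
total = 119, E = 119/4 = 29.75
(17 - 29.75)^2 / 29.75 = 162.5625 / 29.75 = 153/28 ≈ 5.464286
(21 - 29.75)^2 / 29.75 = 76.5625 / 29.75 = 175/68 ≈ 2.573529
(62 - 29.75)^2 / 29.75 = 1040.0625 / 29.75 = 16641/476 ≈ 34.960084
(19 - 29.75)^2 / 29.75 = 115.5625 / 29.75 = 1849/476 ≈ 3.884454
chi2 = 797/17 ≈ 46.882353

46.8824


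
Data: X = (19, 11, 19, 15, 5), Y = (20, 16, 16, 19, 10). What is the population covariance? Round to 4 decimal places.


Cov = (1/n)*sum((xi-xbar)(yi-ybar))
n = 5, xbar = 69/5 = 13.8, ybar = 81/5 = 16.2
sum((xi-xbar)(yi-ybar)) = 77.2
Cov = 77.2 / 5 = 15.44

15.4400


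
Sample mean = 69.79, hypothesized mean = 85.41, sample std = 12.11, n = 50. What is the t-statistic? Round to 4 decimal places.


t = (xbar - mu0) / (s/sqrt(n))
xbar - mu0 = 69.79 - 85.41 = -15.62
sqrt(50) ≈ 7.07106781
s/sqrt(n) = 12.11 / 7.07106781 ≈ 1.71261262
t = -15.62 / 1.71261262 ≈ -9.120568

-9.1206


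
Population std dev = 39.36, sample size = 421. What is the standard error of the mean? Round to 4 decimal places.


SE = sigma / sqrt(n)
sqrt(421) ≈ 20.518285
SE = 39.36 / 20.518285 ≈ 1.918289

1.9183


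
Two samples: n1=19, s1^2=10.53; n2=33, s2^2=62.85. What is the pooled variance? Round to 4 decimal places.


sp^2 = ((n1-1)*s1^2 + (n2-1)*s2^2)/(n1+n2-2)
(n1-1)*s1^2 = 18 * 10.53 = 189.54
(n2-1)*s2^2 = 32 * 62.85 = 2011.2
numerator = 189.54 + 2011.2 = 2200.74
n1+n2-2 = 50
sp^2 = 2200.74 / 50 = 44.0148

44.0148


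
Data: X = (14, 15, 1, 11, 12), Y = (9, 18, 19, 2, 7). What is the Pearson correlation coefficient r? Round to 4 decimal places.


r = sum((xi-xbar)(yi-ybar)) / sqrt(sum((xi-xbar)^2) * sum((yi-ybar)^2))
n = 5, xbar = 53/5 = 10.6, ybar = 55/5 = 11
Sxy = sum((xi-xbar)(yi-ybar)) = -62
Sxx = sum((xi-xbar)^2) = 125.2
Syy = sum((yi-ybar)^2) = 214
sqrt(Sxx*Syy) ≈ 163.685063
r = Sxy / sqrt(Sxx*Syy) = -62 / 163.685063 ≈ -0.378776

-0.3788


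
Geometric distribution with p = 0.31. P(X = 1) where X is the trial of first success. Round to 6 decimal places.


P = (1-p)^(k-1) * p
(1-p)^(k-1) = 0.69^0 = 1
P = 1 * 0.31 = 0.31

0.310000


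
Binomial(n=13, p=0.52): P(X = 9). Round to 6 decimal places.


P = C(n,k) * p^k * (1-p)^(n-k)
C(13,9) = 715
p^k = 0.52^9 ≈ 0.002779906
(1-p)^(n-k) = 0.48^4 = 0.05308416
P = 715 * 0.002779906 * 0.05308416 ≈ 0.105512

0.105512


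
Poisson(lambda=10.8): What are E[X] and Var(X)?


E[X] = Var(X) = lambda = 10.8

10.8, 10.8


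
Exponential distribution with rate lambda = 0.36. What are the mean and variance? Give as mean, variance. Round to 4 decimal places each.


mean = 1/lam, var = 1/lam^2
mean = 1 / 0.36 = 25/9 ≈ 2.777778
lam^2 = 0.36^2 = 0.1296
var = 1 / 0.1296 = 625/81 ≈ 7.716049

2.7778, 7.7160


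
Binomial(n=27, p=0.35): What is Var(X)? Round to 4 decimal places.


Var = n*p*(1-p) = 27 * 0.35 * 0.65 = 6.1425

6.1425


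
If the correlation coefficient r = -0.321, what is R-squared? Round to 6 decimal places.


R^2 = r^2 = (-0.321)^2 = 0.103041

0.103041


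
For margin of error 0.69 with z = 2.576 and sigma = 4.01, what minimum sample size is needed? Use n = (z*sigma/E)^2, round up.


z*sigma/E = 2.576 * 4.01 / 0.69 = 5614/375 ≈ 14.970667
(z*sigma/E)^2 ≈ 224.120860
round up: n = 225

225


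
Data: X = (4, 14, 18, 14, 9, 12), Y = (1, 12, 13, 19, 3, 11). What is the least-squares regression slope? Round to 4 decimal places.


b = sum((xi-xbar)(yi-ybar)) / sum((xi-xbar)^2)
n = 6, xbar = 71/6 ≈ 11.833333, ybar = 59/6 ≈ 9.833333
Sxy = sum((xi-xbar)(yi-ybar)) = 797/6 ≈ 132.833333
Sxx = sum((xi-xbar)^2) = 701/6 ≈ 116.833333
b = Sxy / Sxx = 797/701 ≈ 1.136947

1.1369


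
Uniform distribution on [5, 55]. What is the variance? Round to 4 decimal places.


Var = (b-a)^2 / 12
(b-a)^2 = (55 - 5)^2 = 2500
Var = 2500/12 ≈ 208.333333

208.3333


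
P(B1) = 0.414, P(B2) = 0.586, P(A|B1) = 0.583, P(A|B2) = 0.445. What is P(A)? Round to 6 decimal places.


P(A) = P(A|B1)*P(B1) + P(A|B2)*P(B2)
P(A|B1)*P(B1) = 0.583 * 0.414 = 0.241362
P(A|B2)*P(B2) = 0.445 * 0.586 = 0.26077
P(A) = 0.241362 + 0.26077 = 0.502132

0.502132


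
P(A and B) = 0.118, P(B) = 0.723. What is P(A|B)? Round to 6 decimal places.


P(A|B) = P(A and B) / P(B) = 0.118 / 0.723 = 118/723 ≈ 0.16320885

0.163209


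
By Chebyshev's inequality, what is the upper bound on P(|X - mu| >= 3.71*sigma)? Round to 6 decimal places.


P <= 1/k^2
k^2 = 3.71^2 = 13.7641
1/k^2 = 1 / 13.7641 ≈ 0.07265277

0.072653


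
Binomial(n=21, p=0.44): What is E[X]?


E[X] = n*p = 21 * 0.44 = 9.24

9.24


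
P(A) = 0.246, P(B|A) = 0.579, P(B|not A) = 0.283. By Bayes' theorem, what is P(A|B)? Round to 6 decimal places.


P(A|B) = P(B|A)*P(A) / P(B), P(B) = P(B|A)*P(A) + P(B|not A)*P(not A)
P(B|A)*P(A) = 0.579 * 0.246 = 0.142434
P(B|not A)*P(not A) = 0.283 * 0.754 = 0.213382
P(B) = 0.142434 + 0.213382 = 0.355816
P(A|B) = 0.142434 / 0.355816 ≈ 0.40030240

0.400302


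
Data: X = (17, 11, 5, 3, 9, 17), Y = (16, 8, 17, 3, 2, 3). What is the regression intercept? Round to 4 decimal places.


a = ybar - b*xbar, where b = sum((xi-xbar)(yi-ybar)) / sum((xi-xbar)^2)
n = 6, xbar = 62/6 = 31/3 ≈ 10.333333, ybar = 49/6 ≈ 8.166667
Sxy = sum((xi-xbar)(yi-ybar)) = 50/3 ≈ 16.666667
Sxx = sum((xi-xbar)^2) = 520/3 ≈ 173.333333
b = Sxy / Sxx = 5/52 ≈ 0.096154
a = 8.166667 - 0.096154 * 10.333333 = 373/52 ≈ 7.173077

7.1731


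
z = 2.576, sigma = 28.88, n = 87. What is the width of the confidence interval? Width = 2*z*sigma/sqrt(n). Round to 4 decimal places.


width = 2*z*sigma/sqrt(n)
2*z*sigma = 2 * 2.576 * 28.88 = 148.78976
sqrt(87) ≈ 9.327379
width = 148.78976 / 9.327379 ≈ 15.951937

15.9519


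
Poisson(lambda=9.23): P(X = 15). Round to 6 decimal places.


P = e^(-lam) * lam^k / k!
e^(-9.23) ≈ 0.00009805324
lam^k = 9.23^15 ≈ 300625291886826.126548
k! = 15! = 1307674368000
P = 0.00009805324 * 300625291886826.126548 / 1307674368000 ≈ 0.022542

0.022542


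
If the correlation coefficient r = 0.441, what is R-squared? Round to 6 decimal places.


R^2 = r^2 = (0.441)^2 = 0.194481

0.194481


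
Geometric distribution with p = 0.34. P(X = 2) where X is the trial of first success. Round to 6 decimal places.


P = (1-p)^(k-1) * p
(1-p)^(k-1) = 0.66^1 = 0.66
P = 0.66 * 0.34 = 0.2244

0.224400


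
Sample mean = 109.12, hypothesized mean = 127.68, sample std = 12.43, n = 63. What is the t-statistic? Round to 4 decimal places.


t = (xbar - mu0) / (s/sqrt(n))
xbar - mu0 = 109.12 - 127.68 = -18.56
sqrt(63) ≈ 7.93725393
s/sqrt(n) = 12.43 / 7.93725393 ≈ 1.56603280
t = -18.56 / 1.56603280 ≈ -11.851604

-11.8516


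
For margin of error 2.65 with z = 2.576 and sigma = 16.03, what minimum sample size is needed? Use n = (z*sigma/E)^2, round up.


z*sigma/E = 2.576 * 16.03 / 2.65 ≈ 15.582370
(z*sigma/E)^2 ≈ 242.810249
round up: n = 243

243


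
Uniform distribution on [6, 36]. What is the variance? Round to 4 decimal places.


Var = (b-a)^2 / 12
(b-a)^2 = (36 - 6)^2 = 900
Var = 900/12 = 75

75.0000


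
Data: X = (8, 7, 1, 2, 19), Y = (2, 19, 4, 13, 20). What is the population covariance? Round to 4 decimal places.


Cov = (1/n)*sum((xi-xbar)(yi-ybar))
n = 5, xbar = 37/5 = 7.4, ybar = 58/5 = 11.6
sum((xi-xbar)(yi-ybar)) = 129.8
Cov = 129.8 / 5 = 25.96

25.9600


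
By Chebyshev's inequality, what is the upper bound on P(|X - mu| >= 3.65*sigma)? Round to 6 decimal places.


P <= 1/k^2
k^2 = 3.65^2 = 13.3225
1/k^2 = 1 / 13.3225 = 400/5329 ≈ 0.07506099

0.075061


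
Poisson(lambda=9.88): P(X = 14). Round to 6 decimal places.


P = e^(-lam) * lam^k / k!
e^(-9.88) ≈ 0.00005118828
lam^k = 9.88^14 ≈ 84449527541955.215381
k! = 14! = 87178291200
P = 0.00005118828 * 84449527541955.215381 / 87178291200 ≈ 0.049586

0.049586


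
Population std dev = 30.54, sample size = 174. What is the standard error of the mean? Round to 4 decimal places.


SE = sigma / sqrt(n)
sqrt(174) ≈ 13.190906
SE = 30.54 / 13.190906 ≈ 2.315231

2.3152


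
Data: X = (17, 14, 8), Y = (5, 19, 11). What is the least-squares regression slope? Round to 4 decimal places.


b = sum((xi-xbar)(yi-ybar)) / sum((xi-xbar)^2)
n = 3, xbar = 39/3 = 13, ybar = 35/3 ≈ 11.666667
Sxy = sum((xi-xbar)(yi-ybar)) = -16
Sxx = sum((xi-xbar)^2) = 42
b = Sxy / Sxx = -8/21 ≈ -0.380952

-0.3810


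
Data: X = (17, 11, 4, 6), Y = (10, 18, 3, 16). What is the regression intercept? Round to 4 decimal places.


a = ybar - b*xbar, where b = sum((xi-xbar)(yi-ybar)) / sum((xi-xbar)^2)
n = 4, xbar = 38/4 = 9.5, ybar = 47/4 = 11.75
Sxy = sum((xi-xbar)(yi-ybar)) = 29.5
Sxx = sum((xi-xbar)^2) = 101
b = Sxy / Sxx = 59/202 ≈ 0.292079
a = 11.75 - 0.292079 * 9.5 = 1813/202 ≈ 8.975248

8.9752


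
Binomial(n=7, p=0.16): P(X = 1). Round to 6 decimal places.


P = C(n,k) * p^k * (1-p)^(n-k)
C(7,1) = 7
p^k = 0.16^1 = 0.16
(1-p)^(n-k) = 0.84^6 ≈ 0.3512980
P = 7 * 0.16 * 0.3512980 ≈ 0.393454

0.393454


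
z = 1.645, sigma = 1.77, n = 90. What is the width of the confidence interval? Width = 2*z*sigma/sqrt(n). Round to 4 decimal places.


width = 2*z*sigma/sqrt(n)
2*z*sigma = 2 * 1.645 * 1.77 = 5.8233
sqrt(90) ≈ 9.486833
width = 5.8233 / 9.486833 ≈ 0.613830

0.6138


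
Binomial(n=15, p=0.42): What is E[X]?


E[X] = n*p = 15 * 0.42 = 6.3

6.3


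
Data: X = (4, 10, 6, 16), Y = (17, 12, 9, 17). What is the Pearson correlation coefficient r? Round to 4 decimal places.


r = sum((xi-xbar)(yi-ybar)) / sqrt(sum((xi-xbar)^2) * sum((yi-ybar)^2))
n = 4, xbar = 36/4 = 9, ybar = 55/4 = 13.75
Sxy = sum((xi-xbar)(yi-ybar)) = 19
Sxx = sum((xi-xbar)^2) = 84
Syy = sum((yi-ybar)^2) = 46.75
sqrt(Sxx*Syy) ≈ 62.665780
r = Sxy / sqrt(Sxx*Syy) = 19 / 62.665780 ≈ 0.303196

0.3032


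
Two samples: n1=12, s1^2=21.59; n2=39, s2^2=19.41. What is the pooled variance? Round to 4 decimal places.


sp^2 = ((n1-1)*s1^2 + (n2-1)*s2^2)/(n1+n2-2)
(n1-1)*s1^2 = 11 * 21.59 = 237.49
(n2-1)*s2^2 = 38 * 19.41 = 737.58
numerator = 237.49 + 737.58 = 975.07
n1+n2-2 = 49
sp^2 = 975.07 / 49 = 97507/4900 ≈ 19.899388

19.8994


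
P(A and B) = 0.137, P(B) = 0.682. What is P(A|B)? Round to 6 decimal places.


P(A|B) = P(A and B) / P(B) = 0.137 / 0.682 = 137/682 ≈ 0.20087977

0.200880


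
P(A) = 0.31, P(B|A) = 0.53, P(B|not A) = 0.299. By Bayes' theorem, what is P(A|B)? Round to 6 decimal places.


P(A|B) = P(B|A)*P(A) / P(B), P(B) = P(B|A)*P(A) + P(B|not A)*P(not A)
P(B|A)*P(A) = 0.53 * 0.31 = 0.1643
P(B|not A)*P(not A) = 0.299 * 0.69 = 0.20631
P(B) = 0.1643 + 0.20631 = 0.37061
P(A|B) = 0.1643 / 0.37061 ≈ 0.44332317

0.443323


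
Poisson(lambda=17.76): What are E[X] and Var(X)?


E[X] = Var(X) = lambda = 17.76

17.76, 17.76


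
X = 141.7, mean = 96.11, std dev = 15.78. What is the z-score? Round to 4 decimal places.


z = (X - mu) / sigma
X - mu = 141.7 - 96.11 = 45.59
z = 45.59 / 15.78 = 4559/1578 ≈ 2.889100

2.8891


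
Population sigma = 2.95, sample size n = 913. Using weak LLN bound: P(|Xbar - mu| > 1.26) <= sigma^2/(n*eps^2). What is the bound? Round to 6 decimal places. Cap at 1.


bound = min(1, sigma^2/(n*eps^2))
sigma^2 = 2.95^2 = 8.7025
n*eps^2 = 913 * 1.26^2 = 913 * 1.5876 = 1449.4788
sigma^2/(n*eps^2) = 8.7025 / 1449.4788 ≈ 0.00600388

0.006004


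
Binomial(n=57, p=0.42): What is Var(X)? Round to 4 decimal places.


Var = n*p*(1-p) = 57 * 0.42 * 0.58 = 13.8852

13.8852


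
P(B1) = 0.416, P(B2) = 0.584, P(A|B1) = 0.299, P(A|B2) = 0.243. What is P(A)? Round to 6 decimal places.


P(A) = P(A|B1)*P(B1) + P(A|B2)*P(B2)
P(A|B1)*P(B1) = 0.299 * 0.416 = 0.124384
P(A|B2)*P(B2) = 0.243 * 0.584 = 0.141912
P(A) = 0.124384 + 0.141912 = 0.266296

0.266296


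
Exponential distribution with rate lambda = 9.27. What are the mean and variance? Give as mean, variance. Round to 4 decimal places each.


mean = 1/lam, var = 1/lam^2
mean = 1 / 9.27 = 100/927 ≈ 0.107875
lam^2 = 9.27^2 = 85.9329
var = 1 / 85.9329 ≈ 0.011637

0.1079, 0.0116


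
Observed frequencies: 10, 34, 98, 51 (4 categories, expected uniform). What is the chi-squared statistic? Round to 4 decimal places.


chi2 = sum((O-E)^2/E), E = total/4
total = 193, E = 193/4 = 48.25
(10 - 48.25)^2 / 48.25 = 1463.0625 / 48.25 = 23409/772 ≈ 30.322539
(34 - 48.25)^2 / 48.25 = 203.0625 / 48.25 = 3249/772 ≈ 4.208549
(98 - 48.25)^2 / 48.25 = 2475.0625 / 48.25 = 39601/772 ≈ 51.296632
(51 - 48.25)^2 / 48.25 = 7.5625 / 48.25 = 121/772 ≈ 0.156736
chi2 = 16595/193 ≈ 85.984456

85.9845


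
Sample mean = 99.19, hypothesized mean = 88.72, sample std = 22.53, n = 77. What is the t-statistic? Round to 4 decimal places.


t = (xbar - mu0) / (s/sqrt(n))
xbar - mu0 = 99.19 - 88.72 = 10.47
sqrt(77) ≈ 8.77496439
s/sqrt(n) = 22.53 / 8.77496439 ≈ 2.56753179
t = 10.47 / 2.56753179 ≈ 4.077846

4.0778


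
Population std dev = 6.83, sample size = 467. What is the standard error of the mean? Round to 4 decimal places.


SE = sigma / sqrt(n)
sqrt(467) ≈ 21.610183
SE = 6.83 / 21.610183 ≈ 0.316055

0.3161


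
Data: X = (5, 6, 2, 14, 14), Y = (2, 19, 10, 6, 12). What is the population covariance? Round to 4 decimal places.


Cov = (1/n)*sum((xi-xbar)(yi-ybar))
n = 5, xbar = 41/5 = 8.2, ybar = 49/5 = 9.8
sum((xi-xbar)(yi-ybar)) = -5.8
Cov = -5.8 / 5 = -1.16

-1.1600


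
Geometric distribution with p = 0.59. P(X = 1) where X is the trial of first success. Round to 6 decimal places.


P = (1-p)^(k-1) * p
(1-p)^(k-1) = 0.41^0 = 1
P = 1 * 0.59 = 0.59

0.590000


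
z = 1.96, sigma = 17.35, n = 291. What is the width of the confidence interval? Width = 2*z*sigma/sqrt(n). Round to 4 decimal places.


width = 2*z*sigma/sqrt(n)
2*z*sigma = 2 * 1.96 * 17.35 = 68.012
sqrt(291) ≈ 17.058722
width = 68.012 / 17.058722 ≈ 3.986934

3.9869


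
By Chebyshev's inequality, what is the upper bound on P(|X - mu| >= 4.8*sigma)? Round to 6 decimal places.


P <= 1/k^2
k^2 = 4.8^2 = 23.04
1/k^2 = 1 / 23.04 = 25/576 ≈ 0.04340278

0.043403


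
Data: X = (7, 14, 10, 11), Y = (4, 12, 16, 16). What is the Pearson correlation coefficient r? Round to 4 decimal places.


r = sum((xi-xbar)(yi-ybar)) / sqrt(sum((xi-xbar)^2) * sum((yi-ybar)^2))
n = 4, xbar = 42/4 = 10.5, ybar = 48/4 = 12
Sxy = sum((xi-xbar)(yi-ybar)) = 28
Sxx = sum((xi-xbar)^2) = 25
Syy = sum((yi-ybar)^2) = 96
sqrt(Sxx*Syy) ≈ 48.989795
r = Sxy / sqrt(Sxx*Syy) = 28 / 48.989795 ≈ 0.571548

0.5715


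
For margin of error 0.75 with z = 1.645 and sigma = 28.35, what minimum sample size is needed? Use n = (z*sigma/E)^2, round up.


z*sigma/E = 1.645 * 28.35 / 0.75 = 62.181
(z*sigma/E)^2 = 3866.476761
round up: n = 3867

3867


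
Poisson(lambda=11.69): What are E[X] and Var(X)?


E[X] = Var(X) = lambda = 11.69

11.69, 11.69


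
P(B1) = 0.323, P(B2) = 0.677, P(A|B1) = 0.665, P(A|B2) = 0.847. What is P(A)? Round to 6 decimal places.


P(A) = P(A|B1)*P(B1) + P(A|B2)*P(B2)
P(A|B1)*P(B1) = 0.665 * 0.323 = 0.214795
P(A|B2)*P(B2) = 0.847 * 0.677 = 0.573419
P(A) = 0.214795 + 0.573419 = 0.788214

0.788214


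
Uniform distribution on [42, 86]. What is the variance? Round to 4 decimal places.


Var = (b-a)^2 / 12
(b-a)^2 = (86 - 42)^2 = 1936
Var = 1936/12 ≈ 161.333333

161.3333


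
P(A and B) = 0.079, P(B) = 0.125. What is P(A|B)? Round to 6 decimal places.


P(A|B) = P(A and B) / P(B) = 0.079 / 0.125 = 0.632

0.632000


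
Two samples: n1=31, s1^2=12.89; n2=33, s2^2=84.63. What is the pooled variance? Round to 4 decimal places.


sp^2 = ((n1-1)*s1^2 + (n2-1)*s2^2)/(n1+n2-2)
(n1-1)*s1^2 = 30 * 12.89 = 386.7
(n2-1)*s2^2 = 32 * 84.63 = 2708.16
numerator = 386.7 + 2708.16 = 3094.86
n1+n2-2 = 62
sp^2 = 3094.86 / 62 = 154743/3100 ≈ 49.917097

49.9171


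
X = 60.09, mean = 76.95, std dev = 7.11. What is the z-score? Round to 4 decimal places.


z = (X - mu) / sigma
X - mu = 60.09 - 76.95 = -16.86
z = -16.86 / 7.11 = -562/237 ≈ -2.371308

-2.3713


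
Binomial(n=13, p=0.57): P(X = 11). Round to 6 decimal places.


P = C(n,k) * p^k * (1-p)^(n-k)
C(13,11) = 78
p^k = 0.57^11 ≈ 0.002063590
(1-p)^(n-k) = 0.43^2 = 0.1849
P = 78 * 0.002063590 * 0.1849 ≈ 0.029762

0.029762


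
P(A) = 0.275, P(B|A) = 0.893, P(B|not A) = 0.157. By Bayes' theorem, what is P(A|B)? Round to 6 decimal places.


P(A|B) = P(B|A)*P(A) / P(B), P(B) = P(B|A)*P(A) + P(B|not A)*P(not A)
P(B|A)*P(A) = 0.893 * 0.275 = 0.245575
P(B|not A)*P(not A) = 0.157 * 0.725 = 0.113825
P(B) = 0.245575 + 0.113825 = 0.3594
P(A|B) = 0.245575 / 0.3594 ≈ 0.68329160

0.683292


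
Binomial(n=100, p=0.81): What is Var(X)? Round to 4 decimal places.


Var = n*p*(1-p) = 100 * 0.81 * 0.19 = 15.39

15.3900


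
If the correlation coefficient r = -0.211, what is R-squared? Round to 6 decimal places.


R^2 = r^2 = (-0.211)^2 = 0.044521

0.044521


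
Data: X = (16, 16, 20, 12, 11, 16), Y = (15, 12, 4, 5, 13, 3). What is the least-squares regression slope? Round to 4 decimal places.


b = sum((xi-xbar)(yi-ybar)) / sum((xi-xbar)^2)
n = 6, xbar = 91/6 ≈ 15.166667, ybar = 52/6 = 26/3 ≈ 8.666667
Sxy = sum((xi-xbar)(yi-ybar)) = -77/3 ≈ -25.666667
Sxx = sum((xi-xbar)^2) = 317/6 ≈ 52.833333
b = Sxy / Sxx = -154/317 ≈ -0.485804

-0.4858


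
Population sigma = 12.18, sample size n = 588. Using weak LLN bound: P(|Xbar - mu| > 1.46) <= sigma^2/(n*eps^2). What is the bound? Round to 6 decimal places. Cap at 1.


bound = min(1, sigma^2/(n*eps^2))
sigma^2 = 12.18^2 = 148.3524
n*eps^2 = 588 * 1.46^2 = 588 * 2.1316 = 1253.3808
sigma^2/(n*eps^2) = 148.3524 / 1253.3808 ≈ 0.11836179

0.118362


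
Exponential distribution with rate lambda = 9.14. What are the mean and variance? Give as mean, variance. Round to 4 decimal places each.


mean = 1/lam, var = 1/lam^2
mean = 1 / 9.14 = 50/457 ≈ 0.109409
lam^2 = 9.14^2 = 83.5396
var = 1 / 83.5396 ≈ 0.011970

0.1094, 0.0120


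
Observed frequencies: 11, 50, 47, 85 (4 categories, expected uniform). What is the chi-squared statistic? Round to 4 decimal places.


chi2 = sum((O-E)^2/E), E = total/4
total = 193, E = 193/4 = 48.25
(11 - 48.25)^2 / 48.25 = 1387.5625 / 48.25 = 22201/772 ≈ 28.757772
(50 - 48.25)^2 / 48.25 = 3.0625 / 48.25 = 49/772 ≈ 0.063472
(47 - 48.25)^2 / 48.25 = 1.5625 / 48.25 = 25/772 ≈ 0.032383
(85 - 48.25)^2 / 48.25 = 1350.5625 / 48.25 = 21609/772 ≈ 27.990933
chi2 = 10971/193 ≈ 56.844560

56.8446


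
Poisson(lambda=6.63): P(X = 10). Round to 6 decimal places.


P = e^(-lam) * lam^k / k!
e^(-6.63) ≈ 0.001320163
lam^k = 6.63^10 ≈ 164110090.149242
k! = 10! = 3628800
P = 0.001320163 * 164110090.149242 / 3628800 ≈ 0.059704

0.059704


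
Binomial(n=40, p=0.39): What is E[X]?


E[X] = n*p = 40 * 0.39 = 15.6

15.6


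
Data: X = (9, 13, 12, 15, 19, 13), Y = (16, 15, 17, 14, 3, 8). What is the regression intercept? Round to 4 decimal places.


a = ybar - b*xbar, where b = sum((xi-xbar)(yi-ybar)) / sum((xi-xbar)^2)
n = 6, xbar = 81/6 = 13.5, ybar = 73/6 ≈ 12.166667
Sxy = sum((xi-xbar)(yi-ybar)) = -71.5
Sxx = sum((xi-xbar)^2) = 55.5
b = Sxy / Sxx = -143/111 ≈ -1.288288
a = 12.166667 - (-1.288288) * 13.5 = 3281/111 ≈ 29.558559

29.5586


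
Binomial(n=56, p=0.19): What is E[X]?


E[X] = n*p = 56 * 0.19 = 10.64

10.64


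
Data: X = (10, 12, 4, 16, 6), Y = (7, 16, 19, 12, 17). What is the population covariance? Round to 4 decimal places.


Cov = (1/n)*sum((xi-xbar)(yi-ybar))
n = 5, xbar = 48/5 = 9.6, ybar = 71/5 = 14.2
sum((xi-xbar)(yi-ybar)) = -49.6
Cov = -49.6 / 5 = -9.92

-9.9200


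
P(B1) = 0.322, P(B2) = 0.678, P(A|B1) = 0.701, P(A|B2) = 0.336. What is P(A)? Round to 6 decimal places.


P(A) = P(A|B1)*P(B1) + P(A|B2)*P(B2)
P(A|B1)*P(B1) = 0.701 * 0.322 = 0.225722
P(A|B2)*P(B2) = 0.336 * 0.678 = 0.227808
P(A) = 0.225722 + 0.227808 = 0.45353

0.453530


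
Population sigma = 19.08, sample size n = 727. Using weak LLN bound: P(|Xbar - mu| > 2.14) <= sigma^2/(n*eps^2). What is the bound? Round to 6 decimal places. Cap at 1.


bound = min(1, sigma^2/(n*eps^2))
sigma^2 = 19.08^2 = 364.0464
n*eps^2 = 727 * 2.14^2 = 727 * 4.5796 = 3329.3692
sigma^2/(n*eps^2) = 364.0464 / 3329.3692 ≈ 0.10934396

0.109344


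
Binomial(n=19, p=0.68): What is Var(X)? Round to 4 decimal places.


Var = n*p*(1-p) = 19 * 0.68 * 0.32 = 4.1344

4.1344


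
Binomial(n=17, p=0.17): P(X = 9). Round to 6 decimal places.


P = C(n,k) * p^k * (1-p)^(n-k)
C(17,9) = 24310
p^k = 0.17^9 ≈ 0.0000001185879
(1-p)^(n-k) = 0.83^8 ≈ 0.2252292
P = 24310 * 0.0000001185879 * 0.2252292 ≈ 0.000649

0.000649


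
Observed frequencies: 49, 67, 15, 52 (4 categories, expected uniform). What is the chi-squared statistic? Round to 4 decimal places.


chi2 = sum((O-E)^2/E), E = total/4
total = 183, E = 183/4 = 45.75
(49 - 45.75)^2 / 45.75 = 10.5625 / 45.75 = 169/732 ≈ 0.230874
(67 - 45.75)^2 / 45.75 = 451.5625 / 45.75 = 7225/732 ≈ 9.870219
(15 - 45.75)^2 / 45.75 = 945.5625 / 45.75 = 5043/244 ≈ 20.668033
(52 - 45.75)^2 / 45.75 = 39.0625 / 45.75 = 625/732 ≈ 0.853825
chi2 = 1929/61 ≈ 31.622951

31.6230


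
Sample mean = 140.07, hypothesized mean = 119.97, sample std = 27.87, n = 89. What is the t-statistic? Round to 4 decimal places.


t = (xbar - mu0) / (s/sqrt(n))
xbar - mu0 = 140.07 - 119.97 = 20.1
sqrt(89) ≈ 9.43398113
s/sqrt(n) = 27.87 / 9.43398113 ≈ 2.95421409
t = 20.1 / 2.95421409 ≈ 6.803840

6.8038


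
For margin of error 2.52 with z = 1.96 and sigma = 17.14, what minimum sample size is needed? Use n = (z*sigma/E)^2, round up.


z*sigma/E = 1.96 * 17.14 / 2.52 = 5999/450 ≈ 13.331111
(z*sigma/E)^2 ≈ 177.718523
round up: n = 178

178


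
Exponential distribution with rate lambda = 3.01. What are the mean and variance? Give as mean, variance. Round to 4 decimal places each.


mean = 1/lam, var = 1/lam^2
mean = 1 / 3.01 = 100/301 ≈ 0.332226
lam^2 = 3.01^2 = 9.0601
var = 1 / 9.0601 ≈ 0.110374

0.3322, 0.1104


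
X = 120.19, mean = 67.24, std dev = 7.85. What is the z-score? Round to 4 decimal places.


z = (X - mu) / sigma
X - mu = 120.19 - 67.24 = 52.95
z = 52.95 / 7.85 = 1059/157 ≈ 6.745223

6.7452


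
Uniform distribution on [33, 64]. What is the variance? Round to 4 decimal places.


Var = (b-a)^2 / 12
(b-a)^2 = (64 - 33)^2 = 961
Var = 961/12 ≈ 80.083333

80.0833


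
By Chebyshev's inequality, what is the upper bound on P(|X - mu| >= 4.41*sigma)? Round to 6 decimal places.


P <= 1/k^2
k^2 = 4.41^2 = 19.4481
1/k^2 = 1 / 19.4481 ≈ 0.05141890

0.051419


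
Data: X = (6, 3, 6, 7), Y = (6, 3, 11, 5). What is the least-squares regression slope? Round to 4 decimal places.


b = sum((xi-xbar)(yi-ybar)) / sum((xi-xbar)^2)
n = 4, xbar = 22/4 = 5.5, ybar = 25/4 = 6.25
Sxy = sum((xi-xbar)(yi-ybar)) = 8.5
Sxx = sum((xi-xbar)^2) = 9
b = Sxy / Sxx = 17/18 ≈ 0.944444

0.9444


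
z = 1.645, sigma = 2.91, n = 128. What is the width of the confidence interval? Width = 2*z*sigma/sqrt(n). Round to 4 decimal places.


width = 2*z*sigma/sqrt(n)
2*z*sigma = 2 * 1.645 * 2.91 = 9.5739
sqrt(128) ≈ 11.313708
width = 9.5739 / 11.313708 ≈ 0.846221

0.8462


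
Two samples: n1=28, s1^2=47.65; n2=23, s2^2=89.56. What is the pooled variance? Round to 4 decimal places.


sp^2 = ((n1-1)*s1^2 + (n2-1)*s2^2)/(n1+n2-2)
(n1-1)*s1^2 = 27 * 47.65 = 1286.55
(n2-1)*s2^2 = 22 * 89.56 = 1970.32
numerator = 1286.55 + 1970.32 = 3256.87
n1+n2-2 = 49
sp^2 = 3256.87 / 49 = 325687/4900 ≈ 66.466735

66.4667


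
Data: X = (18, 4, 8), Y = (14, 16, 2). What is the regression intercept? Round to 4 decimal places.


a = ybar - b*xbar, where b = sum((xi-xbar)(yi-ybar)) / sum((xi-xbar)^2)
n = 3, xbar = 30/3 = 10, ybar = 32/3 ≈ 10.666667
Sxy = sum((xi-xbar)(yi-ybar)) = 12
Sxx = sum((xi-xbar)^2) = 104
b = Sxy / Sxx = 3/26 ≈ 0.115385
a = 10.666667 - 0.115385 * 10 = 371/39 ≈ 9.512821

9.5128


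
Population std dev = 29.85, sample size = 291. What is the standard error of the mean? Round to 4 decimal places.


SE = sigma / sqrt(n)
sqrt(291) ≈ 17.058722
SE = 29.85 / 17.058722 ≈ 1.749838

1.7498


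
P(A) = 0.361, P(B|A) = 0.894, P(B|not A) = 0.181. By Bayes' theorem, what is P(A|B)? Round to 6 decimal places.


P(A|B) = P(B|A)*P(A) / P(B), P(B) = P(B|A)*P(A) + P(B|not A)*P(not A)
P(B|A)*P(A) = 0.894 * 0.361 = 0.322734
P(B|not A)*P(not A) = 0.181 * 0.639 = 0.115659
P(B) = 0.322734 + 0.115659 = 0.438393
P(A|B) = 0.322734 / 0.438393 ≈ 0.73617508

0.736175


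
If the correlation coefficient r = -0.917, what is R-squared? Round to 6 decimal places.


R^2 = r^2 = (-0.917)^2 = 0.840889

0.840889


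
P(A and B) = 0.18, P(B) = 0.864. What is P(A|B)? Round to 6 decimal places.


P(A|B) = P(A and B) / P(B) = 0.18 / 0.864 = 5/24 ≈ 0.20833333

0.208333


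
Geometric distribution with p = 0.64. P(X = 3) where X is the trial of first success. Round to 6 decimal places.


P = (1-p)^(k-1) * p
(1-p)^(k-1) = 0.36^2 = 0.1296
P = 0.1296 * 0.64 = 0.082944

0.082944


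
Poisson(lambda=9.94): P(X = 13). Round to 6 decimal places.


P = e^(-lam) * lam^k / k!
e^(-9.94) ≈ 0.00004820730
lam^k = 9.94^13 ≈ 9247471407118.714803
k! = 13! = 6227020800
P = 0.00004820730 * 9247471407118.714803 / 6227020800 ≈ 0.071591

0.071591


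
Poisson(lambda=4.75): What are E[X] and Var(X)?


E[X] = Var(X) = lambda = 4.75

4.75, 4.75


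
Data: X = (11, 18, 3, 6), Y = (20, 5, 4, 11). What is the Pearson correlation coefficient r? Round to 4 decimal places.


r = sum((xi-xbar)(yi-ybar)) / sqrt(sum((xi-xbar)^2) * sum((yi-ybar)^2))
n = 4, xbar = 38/4 = 9.5, ybar = 40/4 = 10
Sxy = sum((xi-xbar)(yi-ybar)) = 8
Sxx = sum((xi-xbar)^2) = 129
Syy = sum((yi-ybar)^2) = 162
sqrt(Sxx*Syy) ≈ 144.561406
r = Sxy / sqrt(Sxx*Syy) = 8 / 144.561406 ≈ 0.055340

0.0553


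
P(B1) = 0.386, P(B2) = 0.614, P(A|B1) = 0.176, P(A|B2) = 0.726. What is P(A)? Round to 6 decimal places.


P(A) = P(A|B1)*P(B1) + P(A|B2)*P(B2)
P(A|B1)*P(B1) = 0.176 * 0.386 = 0.067936
P(A|B2)*P(B2) = 0.726 * 0.614 = 0.445764
P(A) = 0.067936 + 0.445764 = 0.5137

0.513700


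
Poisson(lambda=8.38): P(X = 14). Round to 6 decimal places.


P = e^(-lam) * lam^k / k!
e^(-8.38) ≈ 0.0002294099
lam^k = 8.38^14 ≈ 8422019852762.679178
k! = 14! = 87178291200
P = 0.0002294099 * 8422019852762.679178 / 87178291200 ≈ 0.022163

0.022163


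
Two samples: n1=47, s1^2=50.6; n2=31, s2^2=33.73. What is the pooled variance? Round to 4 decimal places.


sp^2 = ((n1-1)*s1^2 + (n2-1)*s2^2)/(n1+n2-2)
(n1-1)*s1^2 = 46 * 50.6 = 2327.6
(n2-1)*s2^2 = 30 * 33.73 = 1011.9
numerator = 2327.6 + 1011.9 = 3339.5
n1+n2-2 = 76
sp^2 = 3339.5 / 76 = 6679/152 ≈ 43.940789

43.9408


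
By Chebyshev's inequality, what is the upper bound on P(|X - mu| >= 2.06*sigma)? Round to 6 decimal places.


P <= 1/k^2
k^2 = 2.06^2 = 4.2436
1/k^2 = 1 / 4.2436 ≈ 0.23564898

0.235649


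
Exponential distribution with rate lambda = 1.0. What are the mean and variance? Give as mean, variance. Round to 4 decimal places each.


mean = 1/lam, var = 1/lam^2
mean = 1 / 1.0 = 1
lam^2 = 1.0^2 = 1
var = 1 / 1 = 1

1.0000, 1.0000


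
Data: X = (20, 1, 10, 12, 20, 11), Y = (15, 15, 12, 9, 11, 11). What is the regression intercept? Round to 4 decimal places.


a = ybar - b*xbar, where b = sum((xi-xbar)(yi-ybar)) / sum((xi-xbar)^2)
n = 6, xbar = 74/6 = 37/3 ≈ 12.333333, ybar = 73/6 ≈ 12.166667
Sxy = sum((xi-xbar)(yi-ybar)) = -49/3 ≈ -16.333333
Sxx = sum((xi-xbar)^2) = 760/3 ≈ 253.333333
b = Sxy / Sxx = -49/760 ≈ -0.064474
a = 12.166667 - (-0.064474) * 12.333333 = 9851/760 ≈ 12.961842

12.9618


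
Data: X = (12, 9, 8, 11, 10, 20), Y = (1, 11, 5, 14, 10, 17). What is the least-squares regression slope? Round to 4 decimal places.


b = sum((xi-xbar)(yi-ybar)) / sum((xi-xbar)^2)
n = 6, xbar = 70/6 = 35/3 ≈ 11.666667, ybar = 58/6 = 29/3 ≈ 9.666667
Sxy = sum((xi-xbar)(yi-ybar)) = 205/3 ≈ 68.333333
Sxx = sum((xi-xbar)^2) = 280/3 ≈ 93.333333
b = Sxy / Sxx = 41/56 ≈ 0.732143

0.7321


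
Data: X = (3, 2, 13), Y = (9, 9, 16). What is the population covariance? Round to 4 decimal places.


Cov = (1/n)*sum((xi-xbar)(yi-ybar))
n = 3, xbar = 18/3 = 6, ybar = 34/3 ≈ 11.333333
sum((xi-xbar)(yi-ybar)) = 49
Cov = 49 / 3 = 49/3 ≈ 16.333333

16.3333


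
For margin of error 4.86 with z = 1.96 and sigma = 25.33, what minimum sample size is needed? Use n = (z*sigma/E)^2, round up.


z*sigma/E = 1.96 * 25.33 / 4.86 ≈ 10.215391
(z*sigma/E)^2 ≈ 104.354212
round up: n = 105

105


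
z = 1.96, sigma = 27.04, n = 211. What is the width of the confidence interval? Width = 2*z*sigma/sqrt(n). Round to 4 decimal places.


width = 2*z*sigma/sqrt(n)
2*z*sigma = 2 * 1.96 * 27.04 = 105.9968
sqrt(211) ≈ 14.525839
width = 105.9968 / 14.525839 ≈ 7.297121

7.2971


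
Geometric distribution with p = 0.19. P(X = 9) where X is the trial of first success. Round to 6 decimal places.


P = (1-p)^(k-1) * p
(1-p)^(k-1) = 0.81^8 ≈ 0.1853020
P = 0.1853020 * 0.19 ≈ 0.03520738

0.035207


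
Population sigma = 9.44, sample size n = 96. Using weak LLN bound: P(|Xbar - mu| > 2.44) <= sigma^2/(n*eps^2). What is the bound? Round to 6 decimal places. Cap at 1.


bound = min(1, sigma^2/(n*eps^2))
sigma^2 = 9.44^2 = 89.1136
n*eps^2 = 96 * 2.44^2 = 96 * 5.9536 = 571.5456
sigma^2/(n*eps^2) = 89.1136 / 571.5456 ≈ 0.15591687

0.155917


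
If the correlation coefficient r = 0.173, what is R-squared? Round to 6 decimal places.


R^2 = r^2 = (0.173)^2 = 0.029929

0.029929


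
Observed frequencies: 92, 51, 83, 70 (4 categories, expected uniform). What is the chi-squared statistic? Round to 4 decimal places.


chi2 = sum((O-E)^2/E), E = total/4
total = 296, E = 296/4 = 74
(92 - 74)^2 / 74 = 324 / 74 = 162/37 ≈ 4.378378
(51 - 74)^2 / 74 = 529 / 74 = 529/74 ≈ 7.148649
(83 - 74)^2 / 74 = 81 / 74 = 81/74 ≈ 1.094595
(70 - 74)^2 / 74 = 16 / 74 = 8/37 ≈ 0.216216
chi2 = 475/37 ≈ 12.837838

12.8378


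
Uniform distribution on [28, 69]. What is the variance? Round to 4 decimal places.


Var = (b-a)^2 / 12
(b-a)^2 = (69 - 28)^2 = 1681
Var = 1681/12 ≈ 140.083333

140.0833


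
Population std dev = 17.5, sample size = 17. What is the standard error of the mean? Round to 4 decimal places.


SE = sigma / sqrt(n)
sqrt(17) ≈ 4.123106
SE = 17.5 / 4.123106 ≈ 4.244373

4.2444


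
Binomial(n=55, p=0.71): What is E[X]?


E[X] = n*p = 55 * 0.71 = 39.05

39.05


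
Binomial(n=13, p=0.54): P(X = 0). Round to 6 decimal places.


P = C(n,k) * p^k * (1-p)^(n-k)
C(13,0) = 1
p^k = 0.54^0 = 1
(1-p)^(n-k) = 0.46^13 ≈ 0.00004129066
P = 1 * 1 * 0.00004129066 ≈ 0.000041

0.000041


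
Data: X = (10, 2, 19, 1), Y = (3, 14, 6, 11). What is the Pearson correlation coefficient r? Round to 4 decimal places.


r = sum((xi-xbar)(yi-ybar)) / sqrt(sum((xi-xbar)^2) * sum((yi-ybar)^2))
n = 4, xbar = 32/4 = 8, ybar = 34/4 = 8.5
Sxy = sum((xi-xbar)(yi-ybar)) = -89
Sxx = sum((xi-xbar)^2) = 210
Syy = sum((yi-ybar)^2) = 73
sqrt(Sxx*Syy) ≈ 123.814377
r = Sxy / sqrt(Sxx*Syy) = -89 / 123.814377 ≈ -0.718818

-0.7188
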